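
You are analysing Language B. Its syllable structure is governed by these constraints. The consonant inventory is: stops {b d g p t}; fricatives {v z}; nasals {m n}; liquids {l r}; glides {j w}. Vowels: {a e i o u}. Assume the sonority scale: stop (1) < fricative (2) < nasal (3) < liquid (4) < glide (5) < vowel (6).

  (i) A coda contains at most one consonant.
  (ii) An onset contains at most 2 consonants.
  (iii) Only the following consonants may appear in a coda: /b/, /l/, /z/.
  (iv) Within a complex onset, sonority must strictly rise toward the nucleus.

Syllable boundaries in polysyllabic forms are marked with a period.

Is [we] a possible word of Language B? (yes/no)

[we] — σ1 onset /w/, coda /∅/ ok → licit

yes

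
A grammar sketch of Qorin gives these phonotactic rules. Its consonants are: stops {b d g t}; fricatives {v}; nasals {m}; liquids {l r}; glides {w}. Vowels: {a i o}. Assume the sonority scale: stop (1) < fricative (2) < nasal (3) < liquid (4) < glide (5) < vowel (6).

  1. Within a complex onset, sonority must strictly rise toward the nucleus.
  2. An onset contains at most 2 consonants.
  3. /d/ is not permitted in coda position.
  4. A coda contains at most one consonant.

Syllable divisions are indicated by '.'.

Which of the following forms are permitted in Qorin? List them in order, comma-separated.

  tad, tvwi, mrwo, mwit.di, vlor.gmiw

mwit.di, vlor.gmiw

tad — violates constraint 3: syllable 1 coda contains /d/ → not permitted
tvwi — violates constraint 2: syllable 1 onset /tvw/ has 3 consonants (> 2) → not permitted
mrwo — violates constraint 2: syllable 1 onset /mrw/ has 3 consonants (> 2) → not permitted
mwit.di — σ1 onset /mw/ (3→5 rises), coda /t/ ok; σ2 onset /d/, coda /∅/ ok → permitted
vlor.gmiw — σ1 onset /vl/ (2→4 rises), coda /r/ ok; σ2 onset /gm/ (1→3 rises), coda /w/ ok → permitted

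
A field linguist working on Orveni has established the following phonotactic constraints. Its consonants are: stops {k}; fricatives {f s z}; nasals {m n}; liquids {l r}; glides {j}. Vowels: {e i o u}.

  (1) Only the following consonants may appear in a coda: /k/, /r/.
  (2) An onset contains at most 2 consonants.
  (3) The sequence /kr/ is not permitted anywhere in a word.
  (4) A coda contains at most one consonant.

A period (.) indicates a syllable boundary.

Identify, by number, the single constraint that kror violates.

3

kror: contains banned sequence /kr/.
This is a violation of constraint 3: "The sequence /kr/ is not permitted anywhere in a word."
The remaining constraints (1, 2, 4) are satisfied.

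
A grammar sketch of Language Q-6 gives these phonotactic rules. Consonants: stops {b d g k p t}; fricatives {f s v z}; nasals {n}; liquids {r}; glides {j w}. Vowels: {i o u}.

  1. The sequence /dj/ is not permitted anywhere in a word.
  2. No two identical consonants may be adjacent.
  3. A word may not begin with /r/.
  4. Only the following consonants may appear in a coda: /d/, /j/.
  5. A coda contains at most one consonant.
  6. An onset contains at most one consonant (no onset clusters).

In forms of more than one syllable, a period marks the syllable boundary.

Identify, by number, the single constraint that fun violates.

4

fun: syllable 1 coda contains /n/, which is not a licensed coda consonant.
This is a violation of constraint 4: "Only the following consonants may appear in a coda: /d/, /j/."
The remaining constraints (1, 2, 3, 5, 6) are satisfied.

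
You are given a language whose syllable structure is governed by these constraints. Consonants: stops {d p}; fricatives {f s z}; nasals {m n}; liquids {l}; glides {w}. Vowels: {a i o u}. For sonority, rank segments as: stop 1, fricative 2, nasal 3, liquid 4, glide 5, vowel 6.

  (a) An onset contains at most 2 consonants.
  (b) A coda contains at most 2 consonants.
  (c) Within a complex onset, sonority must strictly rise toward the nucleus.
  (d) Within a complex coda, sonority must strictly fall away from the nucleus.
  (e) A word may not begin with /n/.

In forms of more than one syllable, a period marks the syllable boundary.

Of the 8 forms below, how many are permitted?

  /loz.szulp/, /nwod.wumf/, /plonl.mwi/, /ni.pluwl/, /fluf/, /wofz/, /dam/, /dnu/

/loz.szulp/ — violates constraint (c): syllable 2 onset /sz/: /s/ (fricative, 2) → /z/ (fricative, 2) does not rise → not permitted
/nwod.wumf/ — violates constraint (e): word begins with /n/ → not permitted
/plonl.mwi/ — violates constraint (d): syllable 1 coda /nl/: /n/ (nasal, 3) → /l/ (liquid, 4) does not fall → not permitted
/ni.pluwl/ — violates constraint (e): word begins with /n/ → not permitted
/fluf/ — σ1 onset /fl/ (2→4 rises), coda /f/ ok → permitted
/wofz/ — violates constraint (d): syllable 1 coda /fz/: /f/ (fricative, 2) → /z/ (fricative, 2) does not fall → not permitted
/dam/ — σ1 onset /d/, coda /m/ ok → permitted
/dnu/ — σ1 onset /dn/ (1→3 rises), coda /∅/ ok → permitted
Permitted: /fluf/, /dam/, /dnu/ → 3.

3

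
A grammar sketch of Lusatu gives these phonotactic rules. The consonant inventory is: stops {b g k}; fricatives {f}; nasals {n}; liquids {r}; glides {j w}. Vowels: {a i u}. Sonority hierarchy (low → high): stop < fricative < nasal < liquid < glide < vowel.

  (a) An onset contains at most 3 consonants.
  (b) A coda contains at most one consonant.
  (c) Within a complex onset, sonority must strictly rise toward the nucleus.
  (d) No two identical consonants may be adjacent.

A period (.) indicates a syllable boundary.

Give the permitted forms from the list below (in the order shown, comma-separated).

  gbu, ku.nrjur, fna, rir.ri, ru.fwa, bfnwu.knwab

ku.nrjur, fna, ru.fwa

gbu — violates constraint (c): syllable 1 onset /gb/: /g/ (stop, 1) → /b/ (stop, 1) does not rise → not permitted
ku.nrjur — σ1 onset /k/, coda /∅/ ok; σ2 onset /nrj/ (3→4→5 rises), coda /r/ ok → permitted
fna — σ1 onset /fn/ (2→3 rises), coda /∅/ ok → permitted
rir.ri — violates constraint (d): adjacent identical consonants /rr/ → not permitted
ru.fwa — σ1 onset /r/, coda /∅/ ok; σ2 onset /fw/ (2→5 rises), coda /∅/ ok → permitted
bfnwu.knwab — violates constraint (a): syllable 1 onset /bfnw/ has 4 consonants (> 3) → not permitted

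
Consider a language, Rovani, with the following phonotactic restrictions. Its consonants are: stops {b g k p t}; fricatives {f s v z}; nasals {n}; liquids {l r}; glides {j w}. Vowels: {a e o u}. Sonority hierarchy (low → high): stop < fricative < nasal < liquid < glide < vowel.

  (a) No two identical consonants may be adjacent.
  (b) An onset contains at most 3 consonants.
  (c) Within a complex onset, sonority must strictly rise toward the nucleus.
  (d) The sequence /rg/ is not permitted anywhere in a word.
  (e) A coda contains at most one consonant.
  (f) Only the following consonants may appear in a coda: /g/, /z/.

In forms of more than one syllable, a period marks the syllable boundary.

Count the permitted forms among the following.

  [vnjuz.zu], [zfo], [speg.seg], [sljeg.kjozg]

0

[vnjuz.zu] — violates constraint (a): adjacent identical consonants /zz/ → not permitted
[zfo] — violates constraint (c): syllable 1 onset /zf/: /z/ (fricative, 2) → /f/ (fricative, 2) does not rise → not permitted
[speg.seg] — violates constraint (c): syllable 1 onset /sp/: /s/ (fricative, 2) → /p/ (stop, 1) does not rise → not permitted
[sljeg.kjozg] — violates constraint (e): syllable 2 coda /zg/ has 2 consonants (> 1) → not permitted
No form is permitted → 0.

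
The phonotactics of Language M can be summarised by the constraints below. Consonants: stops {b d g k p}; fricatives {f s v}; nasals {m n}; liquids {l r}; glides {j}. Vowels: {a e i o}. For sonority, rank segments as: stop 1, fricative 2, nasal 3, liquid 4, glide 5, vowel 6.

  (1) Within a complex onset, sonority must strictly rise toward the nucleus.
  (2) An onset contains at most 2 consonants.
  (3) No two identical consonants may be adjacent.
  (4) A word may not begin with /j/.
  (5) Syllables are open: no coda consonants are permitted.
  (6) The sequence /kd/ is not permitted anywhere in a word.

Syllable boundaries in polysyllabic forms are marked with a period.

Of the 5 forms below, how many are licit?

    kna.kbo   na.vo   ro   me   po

kna.kbo — violates constraint 1: syllable 2 onset /kb/: /k/ (stop, 1) → /b/ (stop, 1) does not rise → illicit
na.vo — σ1 onset /n/, coda /∅/ ok; σ2 onset /v/, coda /∅/ ok → licit
ro — σ1 onset /r/, coda /∅/ ok → licit
me — σ1 onset /m/, coda /∅/ ok → licit
po — σ1 onset /p/, coda /∅/ ok → licit
Licit: na.vo, ro, me, po → 4.

4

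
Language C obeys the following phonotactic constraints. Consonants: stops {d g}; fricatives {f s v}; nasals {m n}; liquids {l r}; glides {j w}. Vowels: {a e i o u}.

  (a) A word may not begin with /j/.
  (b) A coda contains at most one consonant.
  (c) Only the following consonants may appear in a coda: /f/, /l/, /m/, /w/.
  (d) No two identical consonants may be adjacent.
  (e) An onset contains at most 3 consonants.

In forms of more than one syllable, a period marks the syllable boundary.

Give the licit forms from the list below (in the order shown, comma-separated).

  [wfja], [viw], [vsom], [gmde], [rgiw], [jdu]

[wfja], [viw], [vsom], [gmde], [rgiw]

[wfja] — σ1 onset /wfj/ (3C), coda /∅/ ok → licit
[viw] — σ1 onset /v/, coda /w/ ok → licit
[vsom] — σ1 onset /vs/ (2C), coda /m/ ok → licit
[gmde] — σ1 onset /gmd/ (3C), coda /∅/ ok → licit
[rgiw] — σ1 onset /rg/ (2C), coda /w/ ok → licit
[jdu] — violates constraint (a): word begins with /j/ → illicit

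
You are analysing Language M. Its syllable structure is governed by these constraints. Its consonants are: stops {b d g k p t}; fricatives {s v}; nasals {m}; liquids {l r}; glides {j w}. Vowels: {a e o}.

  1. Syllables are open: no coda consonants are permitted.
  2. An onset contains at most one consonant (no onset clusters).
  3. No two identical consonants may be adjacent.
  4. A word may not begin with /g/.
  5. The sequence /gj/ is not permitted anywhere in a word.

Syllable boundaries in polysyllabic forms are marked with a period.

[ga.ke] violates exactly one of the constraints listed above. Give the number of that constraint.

4

[ga.ke]: word begins with /g/.
This is a violation of constraint 4: "A word may not begin with /g/."
The remaining constraints (1, 2, 3, 5) are satisfied.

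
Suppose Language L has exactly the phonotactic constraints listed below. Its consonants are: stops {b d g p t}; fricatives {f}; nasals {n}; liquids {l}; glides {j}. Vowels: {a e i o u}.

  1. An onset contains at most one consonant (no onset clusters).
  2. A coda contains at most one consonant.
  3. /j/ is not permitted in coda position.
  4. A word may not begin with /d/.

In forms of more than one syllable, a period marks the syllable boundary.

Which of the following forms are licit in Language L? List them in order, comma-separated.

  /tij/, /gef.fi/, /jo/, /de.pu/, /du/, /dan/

/tij/ — violates constraint 3: syllable 1 coda contains /j/ → illicit
/gef.fi/ — σ1 onset /g/, coda /f/ ok; σ2 onset /f/, coda /∅/ ok → licit
/jo/ — σ1 onset /j/, coda /∅/ ok → licit
/de.pu/ — violates constraint 4: word begins with /d/ → illicit
/du/ — violates constraint 4: word begins with /d/ → illicit
/dan/ — violates constraint 4: word begins with /d/ → illicit

/gef.fi/, /jo/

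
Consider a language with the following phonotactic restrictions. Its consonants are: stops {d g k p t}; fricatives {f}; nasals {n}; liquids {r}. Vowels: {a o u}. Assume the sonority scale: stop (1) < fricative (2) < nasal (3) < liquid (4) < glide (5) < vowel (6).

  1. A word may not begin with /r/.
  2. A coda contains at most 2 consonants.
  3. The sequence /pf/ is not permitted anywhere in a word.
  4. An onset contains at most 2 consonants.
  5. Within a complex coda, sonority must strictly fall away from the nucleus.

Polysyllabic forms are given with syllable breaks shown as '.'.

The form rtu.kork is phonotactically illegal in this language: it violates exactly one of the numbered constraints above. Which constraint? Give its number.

rtu.kork: word begins with /r/.
This is a violation of constraint 1: "A word may not begin with /r/."
The remaining constraints (2, 3, 4, 5) are satisfied.

1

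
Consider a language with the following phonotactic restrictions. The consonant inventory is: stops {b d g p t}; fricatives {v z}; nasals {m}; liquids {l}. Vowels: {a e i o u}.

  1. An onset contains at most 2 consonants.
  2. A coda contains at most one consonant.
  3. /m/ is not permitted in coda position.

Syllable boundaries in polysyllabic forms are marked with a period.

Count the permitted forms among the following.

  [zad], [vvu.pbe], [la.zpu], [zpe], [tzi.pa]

[zad] — σ1 onset /z/, coda /d/ ok → permitted
[vvu.pbe] — σ1 onset /vv/ (2C), coda /∅/ ok; σ2 onset /pb/ (2C), coda /∅/ ok → permitted
[la.zpu] — σ1 onset /l/, coda /∅/ ok; σ2 onset /zp/ (2C), coda /∅/ ok → permitted
[zpe] — σ1 onset /zp/ (2C), coda /∅/ ok → permitted
[tzi.pa] — σ1 onset /tz/ (2C), coda /∅/ ok; σ2 onset /p/, coda /∅/ ok → permitted
Permitted: [zad], [vvu.pbe], [la.zpu], [zpe], [tzi.pa] → 5.

5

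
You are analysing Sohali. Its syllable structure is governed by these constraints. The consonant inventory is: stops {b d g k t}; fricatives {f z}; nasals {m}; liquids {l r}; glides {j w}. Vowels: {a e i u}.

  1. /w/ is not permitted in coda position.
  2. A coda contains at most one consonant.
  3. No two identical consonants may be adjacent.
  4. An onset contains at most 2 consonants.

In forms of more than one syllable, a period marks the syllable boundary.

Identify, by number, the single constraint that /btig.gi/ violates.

/btig.gi/: adjacent identical consonants /gg/.
This is a violation of constraint 3: "No two identical consonants may be adjacent."
The remaining constraints (1, 2, 4) are satisfied.

3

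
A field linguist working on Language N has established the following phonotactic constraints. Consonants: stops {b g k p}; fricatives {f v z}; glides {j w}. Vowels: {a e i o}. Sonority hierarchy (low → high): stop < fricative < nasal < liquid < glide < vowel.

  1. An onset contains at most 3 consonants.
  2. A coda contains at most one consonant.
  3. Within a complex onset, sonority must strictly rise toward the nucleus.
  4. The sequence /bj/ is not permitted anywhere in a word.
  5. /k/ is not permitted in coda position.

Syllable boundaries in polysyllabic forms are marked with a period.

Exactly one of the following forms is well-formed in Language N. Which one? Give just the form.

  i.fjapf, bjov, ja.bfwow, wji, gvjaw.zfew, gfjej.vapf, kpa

i.fjapf — violates constraint 2: syllable 2 coda /pf/ has 2 consonants (> 1) → ill-formed
bjov — violates constraint 4: contains banned sequence /bj/ → ill-formed
ja.bfwow — σ1 onset /j/, coda /∅/ ok; σ2 onset /bfw/ (1→2→5 rises), coda /w/ ok → well-formed
wji — violates constraint 3: syllable 1 onset /wj/: /w/ (glide, 5) → /j/ (glide, 5) does not rise → ill-formed
gvjaw.zfew — violates constraint 3: syllable 2 onset /zf/: /z/ (fricative, 2) → /f/ (fricative, 2) does not rise → ill-formed
gfjej.vapf — violates constraint 2: syllable 2 coda /pf/ has 2 consonants (> 1) → ill-formed
kpa — violates constraint 3: syllable 1 onset /kp/: /k/ (stop, 1) → /p/ (stop, 1) does not rise → ill-formed

ja.bfwow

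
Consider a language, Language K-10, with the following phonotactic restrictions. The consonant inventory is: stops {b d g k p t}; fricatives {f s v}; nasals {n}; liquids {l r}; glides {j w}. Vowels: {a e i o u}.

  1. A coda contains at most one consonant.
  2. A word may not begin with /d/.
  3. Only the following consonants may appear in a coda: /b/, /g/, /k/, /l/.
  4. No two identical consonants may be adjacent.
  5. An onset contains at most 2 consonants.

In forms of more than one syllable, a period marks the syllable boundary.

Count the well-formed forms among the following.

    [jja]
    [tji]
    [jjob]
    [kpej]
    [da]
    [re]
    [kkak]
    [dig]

2

[jja] — violates constraint 4: adjacent identical consonants /jj/ → ill-formed
[tji] — σ1 onset /tj/ (2C), coda /∅/ ok → well-formed
[jjob] — violates constraint 4: adjacent identical consonants /jj/ → ill-formed
[kpej] — violates constraint 3: syllable 1 coda contains /j/, which is not a licensed coda consonant → ill-formed
[da] — violates constraint 2: word begins with /d/ → ill-formed
[re] — σ1 onset /r/, coda /∅/ ok → well-formed
[kkak] — violates constraint 4: adjacent identical consonants /kk/ → ill-formed
[dig] — violates constraint 2: word begins with /d/ → ill-formed
Well-formed: [tji], [re] → 2.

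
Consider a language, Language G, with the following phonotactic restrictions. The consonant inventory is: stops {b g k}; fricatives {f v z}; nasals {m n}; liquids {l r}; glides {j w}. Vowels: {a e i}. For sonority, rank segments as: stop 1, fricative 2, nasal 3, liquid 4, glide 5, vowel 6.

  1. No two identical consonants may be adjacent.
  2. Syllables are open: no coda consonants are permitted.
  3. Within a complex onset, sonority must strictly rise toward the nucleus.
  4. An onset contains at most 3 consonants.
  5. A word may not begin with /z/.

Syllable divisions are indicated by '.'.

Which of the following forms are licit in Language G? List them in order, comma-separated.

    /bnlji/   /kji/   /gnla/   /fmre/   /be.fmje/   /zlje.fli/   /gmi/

/kji/, /gnla/, /fmre/, /be.fmje/, /gmi/

/bnlji/ — violates constraint 4: syllable 1 onset /bnlj/ has 4 consonants (> 3) → illicit
/kji/ — σ1 onset /kj/ (1→5 rises), coda /∅/ ok → licit
/gnla/ — σ1 onset /gnl/ (1→3→4 rises), coda /∅/ ok → licit
/fmre/ — σ1 onset /fmr/ (2→3→4 rises), coda /∅/ ok → licit
/be.fmje/ — σ1 onset /b/, coda /∅/ ok; σ2 onset /fmj/ (2→3→5 rises), coda /∅/ ok → licit
/zlje.fli/ — violates constraint 5: word begins with /z/ → illicit
/gmi/ — σ1 onset /gm/ (1→3 rises), coda /∅/ ok → licit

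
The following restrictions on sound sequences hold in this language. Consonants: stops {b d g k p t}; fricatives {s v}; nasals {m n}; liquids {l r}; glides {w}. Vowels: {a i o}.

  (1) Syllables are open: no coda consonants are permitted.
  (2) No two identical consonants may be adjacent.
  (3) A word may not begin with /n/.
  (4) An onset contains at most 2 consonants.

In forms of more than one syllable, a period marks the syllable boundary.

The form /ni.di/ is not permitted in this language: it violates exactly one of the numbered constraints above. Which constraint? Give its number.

/ni.di/: word begins with /n/.
This is a violation of constraint 3: "A word may not begin with /n/."
The remaining constraints (1, 2, 4) are satisfied.

3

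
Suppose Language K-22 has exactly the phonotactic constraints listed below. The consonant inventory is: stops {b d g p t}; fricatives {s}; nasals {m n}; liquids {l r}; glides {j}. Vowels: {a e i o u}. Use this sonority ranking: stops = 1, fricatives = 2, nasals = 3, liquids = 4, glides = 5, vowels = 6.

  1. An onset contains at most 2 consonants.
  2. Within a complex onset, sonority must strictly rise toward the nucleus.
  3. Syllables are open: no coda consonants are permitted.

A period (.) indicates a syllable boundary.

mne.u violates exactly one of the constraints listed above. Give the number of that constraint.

2

mne.u: syllable 1 onset /mn/: /m/ (nasal, 3) → /n/ (nasal, 3) does not rise.
This is a violation of constraint 2: "Within a complex onset, sonority must strictly rise toward the nucleus."
The remaining constraints (1, 3) are satisfied.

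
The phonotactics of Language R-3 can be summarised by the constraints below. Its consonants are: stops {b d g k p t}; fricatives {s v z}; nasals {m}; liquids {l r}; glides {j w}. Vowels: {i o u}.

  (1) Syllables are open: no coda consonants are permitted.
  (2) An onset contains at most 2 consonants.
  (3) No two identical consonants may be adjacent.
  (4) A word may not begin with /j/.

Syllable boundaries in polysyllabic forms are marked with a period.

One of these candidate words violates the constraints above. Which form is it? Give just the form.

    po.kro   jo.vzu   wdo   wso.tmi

jo.vzu

po.kro — σ1 onset /p/, coda /∅/ ok; σ2 onset /kr/ (2C), coda /∅/ ok → licit
jo.vzu — violates constraint 4: word begins with /j/ → illicit
wdo — σ1 onset /wd/ (2C), coda /∅/ ok → licit
wso.tmi — σ1 onset /ws/ (2C), coda /∅/ ok; σ2 onset /tm/ (2C), coda /∅/ ok → licit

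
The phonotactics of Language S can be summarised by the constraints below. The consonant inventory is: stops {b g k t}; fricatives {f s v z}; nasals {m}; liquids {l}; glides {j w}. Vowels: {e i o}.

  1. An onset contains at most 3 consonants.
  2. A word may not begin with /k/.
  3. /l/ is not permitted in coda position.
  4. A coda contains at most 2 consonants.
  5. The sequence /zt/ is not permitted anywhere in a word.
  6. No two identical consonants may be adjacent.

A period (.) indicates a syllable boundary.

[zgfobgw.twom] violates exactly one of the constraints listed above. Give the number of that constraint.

[zgfobgw.twom]: syllable 1 coda /bgw/ has 3 consonants (> 2).
This is a violation of constraint 4: "A coda contains at most 2 consonants."
The remaining constraints (1, 2, 3, 5, 6) are satisfied.

4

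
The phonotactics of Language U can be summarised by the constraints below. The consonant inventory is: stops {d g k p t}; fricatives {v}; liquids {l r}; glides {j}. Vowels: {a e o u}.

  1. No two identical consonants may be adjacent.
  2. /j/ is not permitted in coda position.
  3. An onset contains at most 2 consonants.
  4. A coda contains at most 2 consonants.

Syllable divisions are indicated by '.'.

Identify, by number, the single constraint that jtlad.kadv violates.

jtlad.kadv: syllable 1 onset /jtl/ has 3 consonants (> 2).
This is a violation of constraint 3: "An onset contains at most 2 consonants."
The remaining constraints (1, 2, 4) are satisfied.

3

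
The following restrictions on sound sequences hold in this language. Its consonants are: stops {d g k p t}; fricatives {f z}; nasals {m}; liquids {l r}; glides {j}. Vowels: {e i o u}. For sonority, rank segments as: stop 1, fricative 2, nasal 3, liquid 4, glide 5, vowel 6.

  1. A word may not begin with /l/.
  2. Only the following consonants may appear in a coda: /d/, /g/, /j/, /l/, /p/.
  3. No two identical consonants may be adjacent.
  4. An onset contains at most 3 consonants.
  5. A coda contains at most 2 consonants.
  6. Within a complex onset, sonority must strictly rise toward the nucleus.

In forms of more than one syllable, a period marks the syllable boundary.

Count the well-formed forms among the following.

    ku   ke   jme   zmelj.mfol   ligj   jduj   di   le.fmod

ku — σ1 onset /k/, coda /∅/ ok → well-formed
ke — σ1 onset /k/, coda /∅/ ok → well-formed
jme — violates constraint 6: syllable 1 onset /jm/: /j/ (glide, 5) → /m/ (nasal, 3) does not rise → ill-formed
zmelj.mfol — violates constraint 6: syllable 2 onset /mf/: /m/ (nasal, 3) → /f/ (fricative, 2) does not rise → ill-formed
ligj — violates constraint 1: word begins with /l/ → ill-formed
jduj — violates constraint 6: syllable 1 onset /jd/: /j/ (glide, 5) → /d/ (stop, 1) does not rise → ill-formed
di — σ1 onset /d/, coda /∅/ ok → well-formed
le.fmod — violates constraint 1: word begins with /l/ → ill-formed
Well-formed: ku, ke, di → 3.

3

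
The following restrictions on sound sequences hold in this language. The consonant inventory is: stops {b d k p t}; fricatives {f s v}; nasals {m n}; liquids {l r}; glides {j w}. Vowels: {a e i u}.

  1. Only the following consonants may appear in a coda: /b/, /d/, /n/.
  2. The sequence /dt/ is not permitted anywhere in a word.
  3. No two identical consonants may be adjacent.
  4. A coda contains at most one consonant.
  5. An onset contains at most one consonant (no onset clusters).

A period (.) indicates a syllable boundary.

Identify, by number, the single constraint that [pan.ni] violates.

[pan.ni]: adjacent identical consonants /nn/.
This is a violation of constraint 3: "No two identical consonants may be adjacent."
The remaining constraints (1, 2, 4, 5) are satisfied.

3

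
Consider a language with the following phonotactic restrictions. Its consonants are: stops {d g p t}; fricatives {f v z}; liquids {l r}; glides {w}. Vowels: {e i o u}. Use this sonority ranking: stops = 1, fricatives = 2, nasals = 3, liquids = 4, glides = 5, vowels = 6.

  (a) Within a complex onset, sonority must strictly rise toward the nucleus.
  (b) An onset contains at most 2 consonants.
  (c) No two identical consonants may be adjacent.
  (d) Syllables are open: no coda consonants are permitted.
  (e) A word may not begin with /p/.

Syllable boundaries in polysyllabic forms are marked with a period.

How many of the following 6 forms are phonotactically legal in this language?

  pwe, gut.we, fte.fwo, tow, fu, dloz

pwe — violates constraint (e): word begins with /p/ → phonotactically illegal
gut.we — violates constraint (d): syllable 1 coda /t/ has 1 consonant (> 0) → phonotactically illegal
fte.fwo — violates constraint (a): syllable 1 onset /ft/: /f/ (fricative, 2) → /t/ (stop, 1) does not rise → phonotactically illegal
tow — violates constraint (d): syllable 1 coda /w/ has 1 consonant (> 0) → phonotactically illegal
fu — σ1 onset /f/, coda /∅/ ok → phonotactically legal
dloz — violates constraint (d): syllable 1 coda /z/ has 1 consonant (> 0) → phonotactically illegal
Phonotactically legal: fu → 1.

1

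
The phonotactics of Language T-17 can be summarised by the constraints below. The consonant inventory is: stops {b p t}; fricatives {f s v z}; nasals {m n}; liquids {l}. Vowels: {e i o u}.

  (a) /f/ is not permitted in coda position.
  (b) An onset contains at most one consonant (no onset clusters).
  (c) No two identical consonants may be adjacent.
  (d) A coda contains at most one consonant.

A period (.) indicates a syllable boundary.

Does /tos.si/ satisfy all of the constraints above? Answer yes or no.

/tos.si/ — violates constraint (c): adjacent identical consonants /ss/ → ill-formed

no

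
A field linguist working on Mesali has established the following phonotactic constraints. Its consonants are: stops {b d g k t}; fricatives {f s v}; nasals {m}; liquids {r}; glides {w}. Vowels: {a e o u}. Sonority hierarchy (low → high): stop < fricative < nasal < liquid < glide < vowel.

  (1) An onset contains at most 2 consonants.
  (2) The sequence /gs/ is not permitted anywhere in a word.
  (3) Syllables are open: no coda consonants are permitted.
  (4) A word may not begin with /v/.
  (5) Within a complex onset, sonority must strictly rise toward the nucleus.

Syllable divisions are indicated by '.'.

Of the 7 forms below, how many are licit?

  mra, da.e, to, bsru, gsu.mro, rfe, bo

mra — σ1 onset /mr/ (3→4 rises), coda /∅/ ok → licit
da.e — σ1 onset /d/, coda /∅/ ok; σ2 onset /∅/, coda /∅/ ok → licit
to — σ1 onset /t/, coda /∅/ ok → licit
bsru — violates constraint 1: syllable 1 onset /bsr/ has 3 consonants (> 2) → illicit
gsu.mro — violates constraint 2: contains banned sequence /gs/ → illicit
rfe — violates constraint 5: syllable 1 onset /rf/: /r/ (liquid, 4) → /f/ (fricative, 2) does not rise → illicit
bo — σ1 onset /b/, coda /∅/ ok → licit
Licit: mra, da.e, to, bo → 4.

4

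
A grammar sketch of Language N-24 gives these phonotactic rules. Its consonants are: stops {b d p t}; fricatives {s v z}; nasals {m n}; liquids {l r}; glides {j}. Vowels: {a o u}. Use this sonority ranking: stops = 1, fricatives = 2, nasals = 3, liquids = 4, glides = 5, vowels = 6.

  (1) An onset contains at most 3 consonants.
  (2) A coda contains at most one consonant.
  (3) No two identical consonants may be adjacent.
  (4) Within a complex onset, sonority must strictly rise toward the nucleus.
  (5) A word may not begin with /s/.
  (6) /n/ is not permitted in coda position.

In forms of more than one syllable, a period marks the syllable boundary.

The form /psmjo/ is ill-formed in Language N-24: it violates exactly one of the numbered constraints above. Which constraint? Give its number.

/psmjo/: syllable 1 onset /psmj/ has 4 consonants (> 3).
This is a violation of constraint 1: "An onset contains at most 3 consonants."
The remaining constraints (2, 3, 4, 5, 6) are satisfied.

1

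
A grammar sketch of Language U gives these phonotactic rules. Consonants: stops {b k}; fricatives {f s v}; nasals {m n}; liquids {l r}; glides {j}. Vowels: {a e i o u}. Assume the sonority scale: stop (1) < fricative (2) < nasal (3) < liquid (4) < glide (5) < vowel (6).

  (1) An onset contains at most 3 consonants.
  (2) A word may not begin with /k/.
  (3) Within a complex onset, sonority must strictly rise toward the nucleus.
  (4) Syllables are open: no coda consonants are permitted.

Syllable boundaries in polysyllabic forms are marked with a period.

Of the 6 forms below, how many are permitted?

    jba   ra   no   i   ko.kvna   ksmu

3

jba — violates constraint 3: syllable 1 onset /jb/: /j/ (glide, 5) → /b/ (stop, 1) does not rise → not permitted
ra — σ1 onset /r/, coda /∅/ ok → permitted
no — σ1 onset /n/, coda /∅/ ok → permitted
i — σ1 onset /∅/, coda /∅/ ok → permitted
ko.kvna — violates constraint 2: word begins with /k/ → not permitted
ksmu — violates constraint 2: word begins with /k/ → not permitted
Permitted: ra, no, i → 3.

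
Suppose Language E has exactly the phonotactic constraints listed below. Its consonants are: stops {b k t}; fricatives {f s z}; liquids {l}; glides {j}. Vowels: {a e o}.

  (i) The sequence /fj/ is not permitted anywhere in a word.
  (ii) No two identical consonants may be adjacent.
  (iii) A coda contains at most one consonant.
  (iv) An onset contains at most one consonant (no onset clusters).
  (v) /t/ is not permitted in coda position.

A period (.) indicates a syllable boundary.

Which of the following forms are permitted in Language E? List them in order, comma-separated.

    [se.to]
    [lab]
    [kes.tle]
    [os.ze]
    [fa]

[se.to], [lab], [os.ze], [fa]

[se.to] — σ1 onset /s/, coda /∅/ ok; σ2 onset /t/, coda /∅/ ok → permitted
[lab] — σ1 onset /l/, coda /b/ ok → permitted
[kes.tle] — violates constraint (iv): syllable 2 onset /tl/ has 2 consonants (> 1) → not permitted
[os.ze] — σ1 onset /∅/, coda /s/ ok; σ2 onset /z/, coda /∅/ ok → permitted
[fa] — σ1 onset /f/, coda /∅/ ok → permitted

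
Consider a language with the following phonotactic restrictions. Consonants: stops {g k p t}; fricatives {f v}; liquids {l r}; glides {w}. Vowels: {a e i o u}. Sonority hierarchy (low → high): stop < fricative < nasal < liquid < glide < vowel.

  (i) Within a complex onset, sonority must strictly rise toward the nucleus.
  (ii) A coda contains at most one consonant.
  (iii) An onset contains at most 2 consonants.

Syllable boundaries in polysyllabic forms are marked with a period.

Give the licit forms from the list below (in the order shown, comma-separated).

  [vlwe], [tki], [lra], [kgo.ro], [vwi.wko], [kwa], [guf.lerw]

[vlwe] — violates constraint (iii): syllable 1 onset /vlw/ has 3 consonants (> 2) → illicit
[tki] — violates constraint (i): syllable 1 onset /tk/: /t/ (stop, 1) → /k/ (stop, 1) does not rise → illicit
[lra] — violates constraint (i): syllable 1 onset /lr/: /l/ (liquid, 4) → /r/ (liquid, 4) does not rise → illicit
[kgo.ro] — violates constraint (i): syllable 1 onset /kg/: /k/ (stop, 1) → /g/ (stop, 1) does not rise → illicit
[vwi.wko] — violates constraint (i): syllable 2 onset /wk/: /w/ (glide, 5) → /k/ (stop, 1) does not rise → illicit
[kwa] — σ1 onset /kw/ (1→5 rises), coda /∅/ ok → licit
[guf.lerw] — violates constraint (ii): syllable 2 coda /rw/ has 2 consonants (> 1) → illicit

[kwa]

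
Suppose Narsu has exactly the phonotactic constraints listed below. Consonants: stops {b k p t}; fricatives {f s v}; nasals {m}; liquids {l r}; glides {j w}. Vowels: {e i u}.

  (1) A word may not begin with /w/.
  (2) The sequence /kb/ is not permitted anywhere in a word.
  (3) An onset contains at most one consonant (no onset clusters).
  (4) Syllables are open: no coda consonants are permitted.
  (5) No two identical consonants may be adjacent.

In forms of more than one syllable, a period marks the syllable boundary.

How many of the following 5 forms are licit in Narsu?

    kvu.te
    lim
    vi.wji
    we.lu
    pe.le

kvu.te — violates constraint 3: syllable 1 onset /kv/ has 2 consonants (> 1) → illicit
lim — violates constraint 4: syllable 1 coda /m/ has 1 consonant (> 0) → illicit
vi.wji — violates constraint 3: syllable 2 onset /wj/ has 2 consonants (> 1) → illicit
we.lu — violates constraint 1: word begins with /w/ → illicit
pe.le — σ1 onset /p/, coda /∅/ ok; σ2 onset /l/, coda /∅/ ok → licit
Licit: pe.le → 1.

1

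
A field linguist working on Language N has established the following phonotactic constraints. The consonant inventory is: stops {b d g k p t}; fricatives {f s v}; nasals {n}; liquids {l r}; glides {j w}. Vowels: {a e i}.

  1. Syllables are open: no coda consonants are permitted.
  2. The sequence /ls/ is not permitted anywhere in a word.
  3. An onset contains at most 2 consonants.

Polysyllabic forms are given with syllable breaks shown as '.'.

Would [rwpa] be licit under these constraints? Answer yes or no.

[rwpa] — violates constraint 3: syllable 1 onset /rwp/ has 3 consonants (> 2) → illicit

no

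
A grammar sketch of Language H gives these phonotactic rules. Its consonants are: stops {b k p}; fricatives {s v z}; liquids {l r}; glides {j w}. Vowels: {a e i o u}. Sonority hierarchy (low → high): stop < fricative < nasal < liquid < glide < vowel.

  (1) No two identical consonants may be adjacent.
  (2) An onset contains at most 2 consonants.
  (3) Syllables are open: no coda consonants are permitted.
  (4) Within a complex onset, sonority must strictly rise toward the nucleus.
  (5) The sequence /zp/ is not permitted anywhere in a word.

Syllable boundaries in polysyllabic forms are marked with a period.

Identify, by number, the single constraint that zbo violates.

zbo: syllable 1 onset /zb/: /z/ (fricative, 2) → /b/ (stop, 1) does not rise.
This is a violation of constraint 4: "Within a complex onset, sonority must strictly rise toward the nucleus."
The remaining constraints (1, 2, 3, 5) are satisfied.

4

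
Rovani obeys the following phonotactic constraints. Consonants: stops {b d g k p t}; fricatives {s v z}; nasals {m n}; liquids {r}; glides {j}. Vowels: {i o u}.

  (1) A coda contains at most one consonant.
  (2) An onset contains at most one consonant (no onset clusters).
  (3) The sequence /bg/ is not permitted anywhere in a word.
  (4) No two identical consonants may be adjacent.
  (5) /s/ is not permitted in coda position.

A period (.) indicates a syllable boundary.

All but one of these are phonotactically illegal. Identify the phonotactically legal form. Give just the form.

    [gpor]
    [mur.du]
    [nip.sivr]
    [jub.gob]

[gpor] — violates constraint 2: syllable 1 onset /gp/ has 2 consonants (> 1) → phonotactically illegal
[mur.du] — σ1 onset /m/, coda /r/ ok; σ2 onset /d/, coda /∅/ ok → phonotactically legal
[nip.sivr] — violates constraint 1: syllable 2 coda /vr/ has 2 consonants (> 1) → phonotactically illegal
[jub.gob] — violates constraint 3: contains banned sequence /bg/ → phonotactically illegal

[mur.du]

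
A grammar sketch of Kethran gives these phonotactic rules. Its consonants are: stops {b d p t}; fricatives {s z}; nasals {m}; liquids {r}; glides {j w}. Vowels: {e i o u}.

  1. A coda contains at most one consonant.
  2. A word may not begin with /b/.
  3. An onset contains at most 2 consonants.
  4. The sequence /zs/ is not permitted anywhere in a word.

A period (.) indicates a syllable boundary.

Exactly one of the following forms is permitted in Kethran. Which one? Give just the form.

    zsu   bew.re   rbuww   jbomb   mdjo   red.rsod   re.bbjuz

zsu — violates constraint 4: contains banned sequence /zs/ → not permitted
bew.re — violates constraint 2: word begins with /b/ → not permitted
rbuww — violates constraint 1: syllable 1 coda /ww/ has 2 consonants (> 1) → not permitted
jbomb — violates constraint 1: syllable 1 coda /mb/ has 2 consonants (> 1) → not permitted
mdjo — violates constraint 3: syllable 1 onset /mdj/ has 3 consonants (> 2) → not permitted
red.rsod — σ1 onset /r/, coda /d/ ok; σ2 onset /rs/ (2C), coda /d/ ok → permitted
re.bbjuz — violates constraint 3: syllable 2 onset /bbj/ has 3 consonants (> 2) → not permitted

red.rsod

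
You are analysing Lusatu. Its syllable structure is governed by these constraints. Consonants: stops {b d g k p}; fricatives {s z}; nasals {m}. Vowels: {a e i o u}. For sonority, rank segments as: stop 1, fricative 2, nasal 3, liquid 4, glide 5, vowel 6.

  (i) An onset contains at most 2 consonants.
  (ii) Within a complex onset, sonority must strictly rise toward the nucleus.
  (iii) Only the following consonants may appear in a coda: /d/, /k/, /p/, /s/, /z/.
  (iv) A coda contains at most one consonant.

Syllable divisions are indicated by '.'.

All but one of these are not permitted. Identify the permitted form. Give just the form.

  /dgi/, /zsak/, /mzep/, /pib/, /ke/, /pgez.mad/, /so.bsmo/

/dgi/ — violates constraint (ii): syllable 1 onset /dg/: /d/ (stop, 1) → /g/ (stop, 1) does not rise → not permitted
/zsak/ — violates constraint (ii): syllable 1 onset /zs/: /z/ (fricative, 2) → /s/ (fricative, 2) does not rise → not permitted
/mzep/ — violates constraint (ii): syllable 1 onset /mz/: /m/ (nasal, 3) → /z/ (fricative, 2) does not rise → not permitted
/pib/ — violates constraint (iii): syllable 1 coda contains /b/, which is not a licensed coda consonant → not permitted
/ke/ — σ1 onset /k/, coda /∅/ ok → permitted
/pgez.mad/ — violates constraint (ii): syllable 1 onset /pg/: /p/ (stop, 1) → /g/ (stop, 1) does not rise → not permitted
/so.bsmo/ — violates constraint (i): syllable 2 onset /bsm/ has 3 consonants (> 2) → not permitted

/ke/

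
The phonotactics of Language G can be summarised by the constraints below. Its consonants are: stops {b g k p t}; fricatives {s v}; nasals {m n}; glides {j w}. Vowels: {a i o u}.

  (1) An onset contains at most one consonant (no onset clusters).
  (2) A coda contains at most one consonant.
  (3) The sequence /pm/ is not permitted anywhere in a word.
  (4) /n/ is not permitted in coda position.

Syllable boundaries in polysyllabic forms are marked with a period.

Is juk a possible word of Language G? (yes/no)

juk — σ1 onset /j/, coda /k/ ok → well-formed

yes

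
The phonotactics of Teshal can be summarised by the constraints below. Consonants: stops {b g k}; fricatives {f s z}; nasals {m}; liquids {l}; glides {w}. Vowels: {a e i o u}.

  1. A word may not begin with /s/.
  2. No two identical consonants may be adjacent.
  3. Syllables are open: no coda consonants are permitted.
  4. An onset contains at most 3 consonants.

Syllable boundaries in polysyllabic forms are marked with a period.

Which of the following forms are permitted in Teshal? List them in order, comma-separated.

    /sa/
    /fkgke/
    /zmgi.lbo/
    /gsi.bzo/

/sa/ — violates constraint 1: word begins with /s/ → not permitted
/fkgke/ — violates constraint 4: syllable 1 onset /fkgk/ has 4 consonants (> 3) → not permitted
/zmgi.lbo/ — σ1 onset /zmg/ (3C), coda /∅/ ok; σ2 onset /lb/ (2C), coda /∅/ ok → permitted
/gsi.bzo/ — σ1 onset /gs/ (2C), coda /∅/ ok; σ2 onset /bz/ (2C), coda /∅/ ok → permitted

/zmgi.lbo/, /gsi.bzo/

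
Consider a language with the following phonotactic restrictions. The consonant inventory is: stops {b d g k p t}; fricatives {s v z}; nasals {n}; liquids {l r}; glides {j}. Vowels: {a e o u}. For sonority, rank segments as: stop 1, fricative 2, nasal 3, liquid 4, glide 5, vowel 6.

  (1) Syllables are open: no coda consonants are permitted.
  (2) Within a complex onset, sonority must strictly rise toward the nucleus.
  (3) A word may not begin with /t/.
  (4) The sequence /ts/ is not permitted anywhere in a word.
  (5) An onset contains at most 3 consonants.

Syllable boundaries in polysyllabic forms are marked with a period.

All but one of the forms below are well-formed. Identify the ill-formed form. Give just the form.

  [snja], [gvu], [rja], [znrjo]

[snja] — σ1 onset /snj/ (2→3→5 rises), coda /∅/ ok → well-formed
[gvu] — σ1 onset /gv/ (1→2 rises), coda /∅/ ok → well-formed
[rja] — σ1 onset /rj/ (4→5 rises), coda /∅/ ok → well-formed
[znrjo] — violates constraint 5: syllable 1 onset /znrj/ has 4 consonants (> 3) → ill-formed

[znrjo]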